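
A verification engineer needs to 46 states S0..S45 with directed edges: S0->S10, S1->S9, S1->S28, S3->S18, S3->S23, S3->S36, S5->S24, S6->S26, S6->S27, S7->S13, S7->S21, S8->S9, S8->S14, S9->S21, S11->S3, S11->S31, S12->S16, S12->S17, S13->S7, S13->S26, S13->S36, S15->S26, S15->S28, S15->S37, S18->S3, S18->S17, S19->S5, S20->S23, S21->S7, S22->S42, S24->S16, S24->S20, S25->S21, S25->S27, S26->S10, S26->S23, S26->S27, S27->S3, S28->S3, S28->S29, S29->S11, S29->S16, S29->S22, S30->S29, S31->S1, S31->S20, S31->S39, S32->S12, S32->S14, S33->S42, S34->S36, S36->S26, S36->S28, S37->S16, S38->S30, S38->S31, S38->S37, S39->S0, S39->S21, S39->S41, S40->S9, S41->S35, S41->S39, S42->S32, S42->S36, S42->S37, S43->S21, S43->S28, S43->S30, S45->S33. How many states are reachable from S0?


BFS from S0:
  layer 0: {S0}
  layer 1: {S10}
Reachable set: {S0, S10}
Count = 2

2


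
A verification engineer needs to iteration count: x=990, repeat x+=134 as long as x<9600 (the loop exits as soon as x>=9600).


Step 1: x goes from 990 toward 9600 by 134; the body runs while x<9600, so iterations = ceil((bound-start)/step)
Step 2: Distance=8610
Step 3: ceil(8610/134)=65

65


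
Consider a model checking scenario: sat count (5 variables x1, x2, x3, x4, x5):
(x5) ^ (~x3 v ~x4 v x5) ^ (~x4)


CNF with 3 clauses over 5 vars (32 assignments).
An assignment satisfies CNF iff every clause has >=1 true literal.
Check each row (bits = x1,x2,x3,x4,x5; clause T/F shown):
  row 0 [00000]: clauses=FTT -> 0
  row 1 [00001]: clauses=TTT -> 1
  row 2 [00010]: clauses=FTF -> 0
  row 3 [00011]: clauses=TTF -> 0
  row 4 [00100]: clauses=FTT -> 0
  row 5 [00101]: clauses=TTT -> 1
  row 6 [00110]: clauses=FFF -> 0
  row 7 [00111]: clauses=TTF -> 0
  row 8 [01000]: clauses=FTT -> 0
  row 9 [01001]: clauses=TTT -> 1
  row 10 [01010]: clauses=FTF -> 0
  row 11 [01011]: clauses=TTF -> 0
  row 12 [01100]: clauses=FTT -> 0
  row 13 [01101]: clauses=TTT -> 1
  row 14 [01110]: clauses=FFF -> 0
  row 15 [01111]: clauses=TTF -> 0
  row 16 [10000]: clauses=FTT -> 0
  row 17 [10001]: clauses=TTT -> 1
  row 18 [10010]: clauses=FTF -> 0
  row 19 [10011]: clauses=TTF -> 0
  row 20 [10100]: clauses=FTT -> 0
  row 21 [10101]: clauses=TTT -> 1
  row 22 [10110]: clauses=FFF -> 0
  row 23 [10111]: clauses=TTF -> 0
  row 24 [11000]: clauses=FTT -> 0
  row 25 [11001]: clauses=TTT -> 1
  row 26 [11010]: clauses=FTF -> 0
  row 27 [11011]: clauses=TTF -> 0
  row 28 [11100]: clauses=FTT -> 0
  row 29 [11101]: clauses=TTT -> 1
  row 30 [11110]: clauses=FFF -> 0
  row 31 [11111]: clauses=TTF -> 0
Full result column, 8 rows per line (x1,x2 fixed per line; x3,x4,x5 runs 000..111 left to right):
  rows 0-7 [x1,x2=00]: 01000100  (ones: 2)
  rows 8-15 [x1,x2=01]: 01000100  (ones: 2)
  rows 16-23 [x1,x2=10]: 01000100  (ones: 2)
  rows 24-31 [x1,x2=11]: 01000100  (ones: 2)
Satisfying assignments = 2+2+2+2 = 8

8


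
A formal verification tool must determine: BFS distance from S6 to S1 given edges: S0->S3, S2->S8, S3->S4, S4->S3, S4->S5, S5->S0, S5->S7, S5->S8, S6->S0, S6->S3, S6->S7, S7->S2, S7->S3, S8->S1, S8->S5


BFS layer-by-layer from S6:
  dist 0: {S6}
  dist 1: {S0, S3, S7}
  dist 2: {S2, S4}
  dist 3: {S5, S8}
  dist 4: {S1}
  -> S1 reached at distance 4
Shortest path length = 4

4


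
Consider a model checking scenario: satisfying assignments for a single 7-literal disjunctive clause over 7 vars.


Step 1: Total=2^7=128
Step 2: Unsat when all 7 false: 2^0=1
Step 3: Sat=128-1=127

127


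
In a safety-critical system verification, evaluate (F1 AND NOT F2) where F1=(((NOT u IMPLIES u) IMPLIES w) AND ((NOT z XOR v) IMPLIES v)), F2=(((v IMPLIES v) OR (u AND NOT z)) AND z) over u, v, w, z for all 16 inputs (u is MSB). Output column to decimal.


F1 = (((NOT u IMPLIES u) IMPLIES w) AND ((NOT z XOR v) IMPLIES v))
F2 = (((v IMPLIES v) OR (u AND NOT z)) AND z)
Counterexample to F1=>F2 is where F1=1 and F2=0.
Evaluate each row (bits = u,v,w,z, MSB first):
  row 0 [0000]: F1=0 F2=0 -> F1&~F2 -> 0
  row 1 [0001]: F1=1 F2=1 -> F1&~F2 -> 0
  row 2 [0010]: F1=0 F2=0 -> F1&~F2 -> 0
  row 3 [0011]: F1=1 F2=1 -> F1&~F2 -> 0
  row 4 [0100]: F1=1 F2=0 -> F1&~F2 -> 1
  row 5 [0101]: F1=1 F2=1 -> F1&~F2 -> 0
  row 6 [0110]: F1=1 F2=0 -> F1&~F2 -> 1
  row 7 [0111]: F1=1 F2=1 -> F1&~F2 -> 0
  row 8 [1000]: F1=0 F2=0 -> F1&~F2 -> 0
  row 9 [1001]: F1=0 F2=1 -> F1&~F2 -> 0
  row 10 [1010]: F1=0 F2=0 -> F1&~F2 -> 0
  row 11 [1011]: F1=1 F2=1 -> F1&~F2 -> 0
  row 12 [1100]: F1=0 F2=0 -> F1&~F2 -> 0
  row 13 [1101]: F1=0 F2=1 -> F1&~F2 -> 0
  row 14 [1110]: F1=1 F2=0 -> F1&~F2 -> 1
  row 15 [1111]: F1=1 F2=1 -> F1&~F2 -> 0
Full result column, 4 rows per line (u,v fixed per line; w,z runs 00..11 left to right):
  rows 0-3 [u,v=00]: 0000  = hex 0
  rows 4-7 [u,v=01]: 1010  = hex A
  rows 8-11 [u,v=10]: 0000  = hex 0
  rows 12-15 [u,v=11]: 0010  = hex 2
Counterexample vector (row 0 .. row 15) = 0000101000000010
Output column grouped in 4s = 0000 1010 0000 0010 = 0x0A02
Convert to decimal digit by digit (value = value*16 + digit):
  0 -> 0
  0*16 + 10 (A) = 10
  10*16 + 0 = 160
  160*16 + 2 = 2562
Decimal = 2562

2562


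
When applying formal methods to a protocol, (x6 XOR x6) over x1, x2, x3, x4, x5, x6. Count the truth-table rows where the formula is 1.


Formula: (x6 XOR x6) over 6 vars (64 rows)
Evaluate each row (x1, x2, x3, x4, x5, x6 as bits, MSB first):
  row 0 [000000]: (0 XOR 0) -> 0
  row 1 [000001]: (1 XOR 1) -> 0
  row 2 [000010]: (0 XOR 0) -> 0
  row 3 [000011]: (1 XOR 1) -> 0
  row 4 [000100]: (0 XOR 0) -> 0
  (every remaining row is evaluated the same way; all 64 results are listed next)
Full result column, 8 rows per line (x1,x2,x3 fixed per line; x4,x5,x6 runs 000..111 left to right):
  rows 0-7 [x1,x2,x3=000]: 00000000  (ones: 0)
  rows 8-15 [x1,x2,x3=001]: 00000000  (ones: 0)
  rows 16-23 [x1,x2,x3=010]: 00000000  (ones: 0)
  rows 24-31 [x1,x2,x3=011]: 00000000  (ones: 0)
  rows 32-39 [x1,x2,x3=100]: 00000000  (ones: 0)
  rows 40-47 [x1,x2,x3=101]: 00000000  (ones: 0)
  rows 48-55 [x1,x2,x3=110]: 00000000  (ones: 0)
  rows 56-63 [x1,x2,x3=111]: 00000000  (ones: 0)
Count of 1-rows = 0+0+0+0+0+0+0+0 = 0

0


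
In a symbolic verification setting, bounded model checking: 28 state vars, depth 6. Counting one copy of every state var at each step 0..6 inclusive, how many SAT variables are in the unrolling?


BMC unrolls to depth k, creating one copy of each state var for steps 0..k.
Step count = 6 + 1 = 7 (steps 0 through 6)
Vars per step = 28
Total = 28 * 7 = 196

196


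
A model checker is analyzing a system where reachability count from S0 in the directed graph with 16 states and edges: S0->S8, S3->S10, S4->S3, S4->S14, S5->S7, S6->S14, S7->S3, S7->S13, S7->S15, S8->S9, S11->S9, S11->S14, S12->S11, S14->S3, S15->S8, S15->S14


BFS from S0:
  layer 0: {S0}
  layer 1: {S8}
  layer 2: {S9}
Reachable set: {S0, S8, S9}
Count = 3

3


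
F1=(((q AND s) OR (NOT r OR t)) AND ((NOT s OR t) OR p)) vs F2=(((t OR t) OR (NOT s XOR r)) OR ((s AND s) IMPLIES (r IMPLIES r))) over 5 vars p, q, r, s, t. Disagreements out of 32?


F1 = (((q AND s) OR (NOT r OR t)) AND ((NOT s OR t) OR p))
F2 = (((t OR t) OR (NOT s XOR r)) OR ((s AND s) IMPLIES (r IMPLIES r)))
Evaluate both on each of 32 rows (bits = p,q,r,s,t):
  row 0 [00000]: F1=1 F2=1 -> 0
  row 1 [00001]: F1=1 F2=1 -> 0
  row 2 [00010]: F1=0 F2=1 (differ) -> 1
  row 3 [00011]: F1=1 F2=1 -> 0
  row 4 [00100]: F1=0 F2=1 (differ) -> 1
  row 5 [00101]: F1=1 F2=1 -> 0
  row 6 [00110]: F1=0 F2=1 (differ) -> 1
  row 7 [00111]: F1=1 F2=1 -> 0
  row 8 [01000]: F1=1 F2=1 -> 0
  row 9 [01001]: F1=1 F2=1 -> 0
  row 10 [01010]: F1=0 F2=1 (differ) -> 1
  row 11 [01011]: F1=1 F2=1 -> 0
  row 12 [01100]: F1=0 F2=1 (differ) -> 1
  row 13 [01101]: F1=1 F2=1 -> 0
  row 14 [01110]: F1=0 F2=1 (differ) -> 1
  row 15 [01111]: F1=1 F2=1 -> 0
  row 16 [10000]: F1=1 F2=1 -> 0
  row 17 [10001]: F1=1 F2=1 -> 0
  row 18 [10010]: F1=1 F2=1 -> 0
  row 19 [10011]: F1=1 F2=1 -> 0
  row 20 [10100]: F1=0 F2=1 (differ) -> 1
  row 21 [10101]: F1=1 F2=1 -> 0
  row 22 [10110]: F1=0 F2=1 (differ) -> 1
  row 23 [10111]: F1=1 F2=1 -> 0
  row 24 [11000]: F1=1 F2=1 -> 0
  row 25 [11001]: F1=1 F2=1 -> 0
  row 26 [11010]: F1=1 F2=1 -> 0
  row 27 [11011]: F1=1 F2=1 -> 0
  row 28 [11100]: F1=0 F2=1 (differ) -> 1
  row 29 [11101]: F1=1 F2=1 -> 0
  row 30 [11110]: F1=1 F2=1 -> 0
  row 31 [11111]: F1=1 F2=1 -> 0
Full result column, 8 rows per line (p,q fixed per line; r,s,t runs 000..111 left to right):
  rows 0-7 [p,q=00]: 00101010  (ones: 3)
  rows 8-15 [p,q=01]: 00101010  (ones: 3)
  rows 16-23 [p,q=10]: 00001010  (ones: 2)
  rows 24-31 [p,q=11]: 00001000  (ones: 1)
Disagreements = 3+3+2+1 = 9

9


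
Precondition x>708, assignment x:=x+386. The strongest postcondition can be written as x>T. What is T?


Formula: sp(P, x:=E) = exists old_x. (x = E[old_x/x]) AND P[old_x/x] (old_x is the value of x before the assignment; eliminate old_x by solving x = E[old_x/x] for old_x)
Step 1: Precondition P: x>708, i.e. old_x > 708
Step 2: Assignment gives x = old_x + 386, so old_x = x - 386
Step 3: Substitute into P: x - 386 > 708
Step 4: Simplify: x > 708+386 = 1094

1094


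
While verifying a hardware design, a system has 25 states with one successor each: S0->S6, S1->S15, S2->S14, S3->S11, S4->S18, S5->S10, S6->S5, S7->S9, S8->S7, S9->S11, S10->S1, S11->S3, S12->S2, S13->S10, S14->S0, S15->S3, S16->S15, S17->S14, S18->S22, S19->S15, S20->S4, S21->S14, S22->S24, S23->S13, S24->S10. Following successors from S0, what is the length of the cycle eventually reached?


Trace from S0 until a state repeats:
  S0 -> S6 -> S5 -> S10 -> S1 -> S15 -> S3 -> S11 -> S3
S3 first seen at step 6, revisited at step 8.
Cycle length = 8 - 6 = 2

2


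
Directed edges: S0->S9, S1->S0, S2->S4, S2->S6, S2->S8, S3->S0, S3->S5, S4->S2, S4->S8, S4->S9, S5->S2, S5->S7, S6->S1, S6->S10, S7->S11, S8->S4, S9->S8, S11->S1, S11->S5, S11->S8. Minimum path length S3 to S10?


BFS layer-by-layer from S3:
  dist 0: {S3}
  dist 1: {S0, S5}
  dist 2: {S2, S7, S9}
  dist 3: {S4, S6, S8, S11}
  dist 4: {S1, S10}
  -> S10 reached at distance 4
Shortest path length = 4

4


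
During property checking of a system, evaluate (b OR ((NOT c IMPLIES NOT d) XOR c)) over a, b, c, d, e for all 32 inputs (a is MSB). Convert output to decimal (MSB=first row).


Formula: (b OR ((NOT c IMPLIES NOT d) XOR c)) over a, b, c, d, e (32 rows)
Evaluate each row (bits = a,b,c,d,e, MSB first):
  row 0 [00000]: (0 OR ((NOT 0 IMPLIES NOT 0) XOR 0)) -> 1
  row 1 [00001]: (0 OR ((NOT 0 IMPLIES NOT 0) XOR 0)) -> 1
  row 2 [00010]: (0 OR ((NOT 0 IMPLIES NOT 1) XOR 0)) -> 0
  row 3 [00011]: (0 OR ((NOT 0 IMPLIES NOT 1) XOR 0)) -> 0
  row 4 [00100]: (0 OR ((NOT 1 IMPLIES NOT 0) XOR 1)) -> 0
  row 5 [00101]: (0 OR ((NOT 1 IMPLIES NOT 0) XOR 1)) -> 0
  row 6 [00110]: (0 OR ((NOT 1 IMPLIES NOT 1) XOR 1)) -> 0
  row 7 [00111]: (0 OR ((NOT 1 IMPLIES NOT 1) XOR 1)) -> 0
  row 8 [01000]: (1 OR ((NOT 0 IMPLIES NOT 0) XOR 0)) -> 1
  row 9 [01001]: (1 OR ((NOT 0 IMPLIES NOT 0) XOR 0)) -> 1
  row 10 [01010]: (1 OR ((NOT 0 IMPLIES NOT 1) XOR 0)) -> 1
  row 11 [01011]: (1 OR ((NOT 0 IMPLIES NOT 1) XOR 0)) -> 1
  row 12 [01100]: (1 OR ((NOT 1 IMPLIES NOT 0) XOR 1)) -> 1
  row 13 [01101]: (1 OR ((NOT 1 IMPLIES NOT 0) XOR 1)) -> 1
  row 14 [01110]: (1 OR ((NOT 1 IMPLIES NOT 1) XOR 1)) -> 1
  row 15 [01111]: (1 OR ((NOT 1 IMPLIES NOT 1) XOR 1)) -> 1
  row 16 [10000]: (0 OR ((NOT 0 IMPLIES NOT 0) XOR 0)) -> 1
  row 17 [10001]: (0 OR ((NOT 0 IMPLIES NOT 0) XOR 0)) -> 1
  row 18 [10010]: (0 OR ((NOT 0 IMPLIES NOT 1) XOR 0)) -> 0
  row 19 [10011]: (0 OR ((NOT 0 IMPLIES NOT 1) XOR 0)) -> 0
  row 20 [10100]: (0 OR ((NOT 1 IMPLIES NOT 0) XOR 1)) -> 0
  row 21 [10101]: (0 OR ((NOT 1 IMPLIES NOT 0) XOR 1)) -> 0
  row 22 [10110]: (0 OR ((NOT 1 IMPLIES NOT 1) XOR 1)) -> 0
  row 23 [10111]: (0 OR ((NOT 1 IMPLIES NOT 1) XOR 1)) -> 0
  row 24 [11000]: (1 OR ((NOT 0 IMPLIES NOT 0) XOR 0)) -> 1
  row 25 [11001]: (1 OR ((NOT 0 IMPLIES NOT 0) XOR 0)) -> 1
  row 26 [11010]: (1 OR ((NOT 0 IMPLIES NOT 1) XOR 0)) -> 1
  row 27 [11011]: (1 OR ((NOT 0 IMPLIES NOT 1) XOR 0)) -> 1
  row 28 [11100]: (1 OR ((NOT 1 IMPLIES NOT 0) XOR 1)) -> 1
  row 29 [11101]: (1 OR ((NOT 1 IMPLIES NOT 0) XOR 1)) -> 1
  row 30 [11110]: (1 OR ((NOT 1 IMPLIES NOT 1) XOR 1)) -> 1
  row 31 [11111]: (1 OR ((NOT 1 IMPLIES NOT 1) XOR 1)) -> 1
Full result column, 4 rows per line (a,b,c fixed per line; d,e runs 00..11 left to right):
  rows 0-3 [a,b,c=000]: 1100  = hex C
  rows 4-7 [a,b,c=001]: 0000  = hex 0
  rows 8-11 [a,b,c=010]: 1111  = hex F
  rows 12-15 [a,b,c=011]: 1111  = hex F
  rows 16-19 [a,b,c=100]: 1100  = hex C
  rows 20-23 [a,b,c=101]: 0000  = hex 0
  rows 24-27 [a,b,c=110]: 1111  = hex F
  rows 28-31 [a,b,c=111]: 1111  = hex F
Output column (row 0 .. row 31) = 11000000111111111100000011111111
Output column grouped in 4s = 1100 0000 1111 1111 1100 0000 1111 1111 = 0xC0FFC0FF
Convert to decimal digit by digit (value = value*16 + digit):
  C -> 12
  12*16 + 0 = 192
  192*16 + 15 (F) = 3087
  3087*16 + 15 (F) = 49407
  49407*16 + 12 (C) = 790524
  790524*16 + 0 = 12648384
  12648384*16 + 15 (F) = 202374159
  202374159*16 + 15 (F) = 3237986559
Decimal = 3237986559

3237986559


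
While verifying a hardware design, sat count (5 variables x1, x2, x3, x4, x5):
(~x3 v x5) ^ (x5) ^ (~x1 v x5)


CNF with 3 clauses over 5 vars (32 assignments).
An assignment satisfies CNF iff every clause has >=1 true literal.
Check each row (bits = x1,x2,x3,x4,x5; clause T/F shown):
  row 0 [00000]: clauses=TFT -> 0
  row 1 [00001]: clauses=TTT -> 1
  row 2 [00010]: clauses=TFT -> 0
  row 3 [00011]: clauses=TTT -> 1
  row 4 [00100]: clauses=FFT -> 0
  row 5 [00101]: clauses=TTT -> 1
  row 6 [00110]: clauses=FFT -> 0
  row 7 [00111]: clauses=TTT -> 1
  row 8 [01000]: clauses=TFT -> 0
  row 9 [01001]: clauses=TTT -> 1
  row 10 [01010]: clauses=TFT -> 0
  row 11 [01011]: clauses=TTT -> 1
  row 12 [01100]: clauses=FFT -> 0
  row 13 [01101]: clauses=TTT -> 1
  row 14 [01110]: clauses=FFT -> 0
  row 15 [01111]: clauses=TTT -> 1
  row 16 [10000]: clauses=TFF -> 0
  row 17 [10001]: clauses=TTT -> 1
  row 18 [10010]: clauses=TFF -> 0
  row 19 [10011]: clauses=TTT -> 1
  row 20 [10100]: clauses=FFF -> 0
  row 21 [10101]: clauses=TTT -> 1
  row 22 [10110]: clauses=FFF -> 0
  row 23 [10111]: clauses=TTT -> 1
  row 24 [11000]: clauses=TFF -> 0
  row 25 [11001]: clauses=TTT -> 1
  row 26 [11010]: clauses=TFF -> 0
  row 27 [11011]: clauses=TTT -> 1
  row 28 [11100]: clauses=FFF -> 0
  row 29 [11101]: clauses=TTT -> 1
  row 30 [11110]: clauses=FFF -> 0
  row 31 [11111]: clauses=TTT -> 1
Full result column, 8 rows per line (x1,x2 fixed per line; x3,x4,x5 runs 000..111 left to right):
  rows 0-7 [x1,x2=00]: 01010101  (ones: 4)
  rows 8-15 [x1,x2=01]: 01010101  (ones: 4)
  rows 16-23 [x1,x2=10]: 01010101  (ones: 4)
  rows 24-31 [x1,x2=11]: 01010101  (ones: 4)
Satisfying assignments = 4+4+4+4 = 16

16


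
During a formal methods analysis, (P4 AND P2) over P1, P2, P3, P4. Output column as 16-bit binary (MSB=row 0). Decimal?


Formula: (P4 AND P2) over P1, P2, P3, P4 (16 rows)
Evaluate each row (bits = P1,P2,P3,P4, MSB first):
  row 0 [0000]: (0 AND 0) -> 0
  row 1 [0001]: (1 AND 0) -> 0
  row 2 [0010]: (0 AND 0) -> 0
  row 3 [0011]: (1 AND 0) -> 0
  row 4 [0100]: (0 AND 1) -> 0
  row 5 [0101]: (1 AND 1) -> 1
  row 6 [0110]: (0 AND 1) -> 0
  row 7 [0111]: (1 AND 1) -> 1
  row 8 [1000]: (0 AND 0) -> 0
  row 9 [1001]: (1 AND 0) -> 0
  row 10 [1010]: (0 AND 0) -> 0
  row 11 [1011]: (1 AND 0) -> 0
  row 12 [1100]: (0 AND 1) -> 0
  row 13 [1101]: (1 AND 1) -> 1
  row 14 [1110]: (0 AND 1) -> 0
  row 15 [1111]: (1 AND 1) -> 1
Full result column, 4 rows per line (P1,P2 fixed per line; P3,P4 runs 00..11 left to right):
  rows 0-3 [P1,P2=00]: 0000  = hex 0
  rows 4-7 [P1,P2=01]: 0101  = hex 5
  rows 8-11 [P1,P2=10]: 0000  = hex 0
  rows 12-15 [P1,P2=11]: 0101  = hex 5
Output column (row 0 .. row 15) = 0000010100000101
Output column grouped in 4s = 0000 0101 0000 0101 = 0x0505
Convert to decimal digit by digit (value = value*16 + digit):
  0 -> 0
  0*16 + 5 = 5
  5*16 + 0 = 80
  80*16 + 5 = 1285
Decimal = 1285

1285


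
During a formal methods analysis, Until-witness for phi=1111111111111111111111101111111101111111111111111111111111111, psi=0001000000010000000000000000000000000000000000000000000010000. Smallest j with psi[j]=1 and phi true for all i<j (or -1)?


(phi U psi) at 0: need smallest j with psi[j]=1 and phi[i]=1 for all i in [0,j).
Scan from step 0:
  step 0: phi=1, psi=0 -> continue
  step 1: phi=1, psi=0 -> continue
  step 2: phi=1, psi=0 -> continue
  step 3: psi=1 and phi held for [0,3) -> witness found
Witness step = 3

3


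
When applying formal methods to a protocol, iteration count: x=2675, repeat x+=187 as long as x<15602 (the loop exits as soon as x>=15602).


Step 1: x goes from 2675 toward 15602 by 187; the body runs while x<15602, so iterations = ceil((bound-start)/step)
Step 2: Distance=12927
Step 3: ceil(12927/187)=70

70


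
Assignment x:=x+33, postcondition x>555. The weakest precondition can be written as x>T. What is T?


Formula: wp(x:=E, P) = P[E/x] (substitute E for x in postcondition)
Step 1: Postcondition: x>555
Step 2: Substitute x+33 for x: x+33>555
Step 3: Solve for x: x > 555-33 = 522

522


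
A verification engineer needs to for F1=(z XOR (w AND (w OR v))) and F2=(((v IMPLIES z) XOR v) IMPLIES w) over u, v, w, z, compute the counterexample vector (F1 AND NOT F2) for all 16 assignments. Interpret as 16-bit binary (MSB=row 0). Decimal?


F1 = (z XOR (w AND (w OR v)))
F2 = (((v IMPLIES z) XOR v) IMPLIES w)
Counterexample to F1=>F2 is where F1=1 and F2=0.
Evaluate each row (bits = u,v,w,z, MSB first):
  row 0 [0000]: F1=0 F2=0 -> F1&~F2 -> 0
  row 1 [0001]: F1=1 F2=0 -> F1&~F2 -> 1
  row 2 [0010]: F1=1 F2=1 -> F1&~F2 -> 0
  row 3 [0011]: F1=0 F2=1 -> F1&~F2 -> 0
  row 4 [0100]: F1=0 F2=0 -> F1&~F2 -> 0
  row 5 [0101]: F1=1 F2=1 -> F1&~F2 -> 0
  row 6 [0110]: F1=1 F2=1 -> F1&~F2 -> 0
  row 7 [0111]: F1=0 F2=1 -> F1&~F2 -> 0
  row 8 [1000]: F1=0 F2=0 -> F1&~F2 -> 0
  row 9 [1001]: F1=1 F2=0 -> F1&~F2 -> 1
  row 10 [1010]: F1=1 F2=1 -> F1&~F2 -> 0
  row 11 [1011]: F1=0 F2=1 -> F1&~F2 -> 0
  row 12 [1100]: F1=0 F2=0 -> F1&~F2 -> 0
  row 13 [1101]: F1=1 F2=1 -> F1&~F2 -> 0
  row 14 [1110]: F1=1 F2=1 -> F1&~F2 -> 0
  row 15 [1111]: F1=0 F2=1 -> F1&~F2 -> 0
Full result column, 4 rows per line (u,v fixed per line; w,z runs 00..11 left to right):
  rows 0-3 [u,v=00]: 0100  = hex 4
  rows 4-7 [u,v=01]: 0000  = hex 0
  rows 8-11 [u,v=10]: 0100  = hex 4
  rows 12-15 [u,v=11]: 0000  = hex 0
Counterexample vector (row 0 .. row 15) = 0100000001000000
Output column grouped in 4s = 0100 0000 0100 0000 = 0x4040
Convert to decimal digit by digit (value = value*16 + digit):
  4 -> 4
  4*16 + 0 = 64
  64*16 + 4 = 1028
  1028*16 + 0 = 16448
Decimal = 16448

16448


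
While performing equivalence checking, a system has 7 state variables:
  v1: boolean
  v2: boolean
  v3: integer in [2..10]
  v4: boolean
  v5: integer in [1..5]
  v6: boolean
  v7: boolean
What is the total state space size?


State space = product of domain sizes of all variables.
Domain sizes:
  v1 (boolean): 2
  v2 (boolean): 2
  v3 (integer in [2..10]): 9
  v4 (boolean): 2
  v5 (integer in [1..5]): 5
  v6 (boolean): 2
  v7 (boolean): 2
Product = 2 * 2 * 9 * 2 * 5 * 2 * 2 = 1440

1440


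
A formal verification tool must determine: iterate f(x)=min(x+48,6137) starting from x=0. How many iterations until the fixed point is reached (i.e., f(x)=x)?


Step 1: x=0, cap=6137, increment=48
Step 2: x grows by 48 each step until capped at 6137; fixed point is x=6137
Step 3: iterations = ceil(6137/48) = 128

128


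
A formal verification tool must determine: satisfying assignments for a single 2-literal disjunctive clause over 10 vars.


Step 1: Total=2^10=1024
Step 2: Unsat when all 2 false: 2^8=256
Step 3: Sat=1024-256=768

768


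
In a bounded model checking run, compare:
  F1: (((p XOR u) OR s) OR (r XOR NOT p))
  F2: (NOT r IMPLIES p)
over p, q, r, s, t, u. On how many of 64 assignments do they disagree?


F1 = (((p XOR u) OR s) OR (r XOR NOT p))
F2 = (NOT r IMPLIES p)
Evaluate both on each of 64 rows (bits = p,q,r,s,t,u):
  row 0 [000000]: F1=1 F2=0 (differ) -> 1
  row 1 [000001]: F1=1 F2=0 (differ) -> 1
  row 2 [000010]: F1=1 F2=0 (differ) -> 1
  row 3 [000011]: F1=1 F2=0 (differ) -> 1
  row 4 [000100]: F1=1 F2=0 (differ) -> 1
  (every remaining row is evaluated the same way; all 64 results are listed next)
Full result column, 8 rows per line (p,q,r fixed per line; s,t,u runs 000..111 left to right):
  rows 0-7 [p,q,r=000]: 11111111  (ones: 8)
  rows 8-15 [p,q,r=001]: 10100000  (ones: 2)
  rows 16-23 [p,q,r=010]: 11111111  (ones: 8)
  rows 24-31 [p,q,r=011]: 10100000  (ones: 2)
  rows 32-39 [p,q,r=100]: 01010000  (ones: 2)
  rows 40-47 [p,q,r=101]: 00000000  (ones: 0)
  rows 48-55 [p,q,r=110]: 01010000  (ones: 2)
  rows 56-63 [p,q,r=111]: 00000000  (ones: 0)
Disagreements = 8+2+8+2+2+0+2+0 = 24

24


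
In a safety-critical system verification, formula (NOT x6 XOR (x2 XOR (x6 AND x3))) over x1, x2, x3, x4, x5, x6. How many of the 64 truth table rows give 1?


Formula: (NOT x6 XOR (x2 XOR (x6 AND x3))) over 6 vars (64 rows)
Evaluate each row (x1, x2, x3, x4, x5, x6 as bits, MSB first):
  row 0 [000000]: (NOT 0 XOR (0 XOR (0 AND 0))) -> 1
  row 1 [000001]: (NOT 1 XOR (0 XOR (1 AND 0))) -> 0
  row 2 [000010]: (NOT 0 XOR (0 XOR (0 AND 0))) -> 1
  row 3 [000011]: (NOT 1 XOR (0 XOR (1 AND 0))) -> 0
  row 4 [000100]: (NOT 0 XOR (0 XOR (0 AND 0))) -> 1
  (every remaining row is evaluated the same way; all 64 results are listed next)
Full result column, 8 rows per line (x1,x2,x3 fixed per line; x4,x5,x6 runs 000..111 left to right):
  rows 0-7 [x1,x2,x3=000]: 10101010  (ones: 4)
  rows 8-15 [x1,x2,x3=001]: 11111111  (ones: 8)
  rows 16-23 [x1,x2,x3=010]: 01010101  (ones: 4)
  rows 24-31 [x1,x2,x3=011]: 00000000  (ones: 0)
  rows 32-39 [x1,x2,x3=100]: 10101010  (ones: 4)
  rows 40-47 [x1,x2,x3=101]: 11111111  (ones: 8)
  rows 48-55 [x1,x2,x3=110]: 01010101  (ones: 4)
  rows 56-63 [x1,x2,x3=111]: 00000000  (ones: 0)
Count of 1-rows = 4+8+4+0+4+8+4+0 = 32

32


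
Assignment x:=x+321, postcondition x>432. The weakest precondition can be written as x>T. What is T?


Formula: wp(x:=E, P) = P[E/x] (substitute E for x in postcondition)
Step 1: Postcondition: x>432
Step 2: Substitute x+321 for x: x+321>432
Step 3: Solve for x: x > 432-321 = 111

111


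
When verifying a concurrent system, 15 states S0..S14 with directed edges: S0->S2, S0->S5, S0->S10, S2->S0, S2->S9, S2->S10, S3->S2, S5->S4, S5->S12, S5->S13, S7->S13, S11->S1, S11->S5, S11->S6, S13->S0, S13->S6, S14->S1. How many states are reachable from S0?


BFS from S0:
  layer 0: {S0}
  layer 1: {S2, S5, S10}
  layer 2: {S4, S9, S12, S13}
  layer 3: {S6}
Reachable set: {S0, S2, S4, S5, S6, S9, S10, S12, S13}
Count = 9

9


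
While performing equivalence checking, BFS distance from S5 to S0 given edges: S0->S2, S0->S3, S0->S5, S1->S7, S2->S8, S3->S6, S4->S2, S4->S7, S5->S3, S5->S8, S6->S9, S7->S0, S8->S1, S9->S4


BFS layer-by-layer from S5:
  dist 0: {S5}
  dist 1: {S3, S8}
  dist 2: {S1, S6}
  dist 3: {S7, S9}
  dist 4: {S0, S4}
  -> S0 reached at distance 4
Shortest path length = 4

4


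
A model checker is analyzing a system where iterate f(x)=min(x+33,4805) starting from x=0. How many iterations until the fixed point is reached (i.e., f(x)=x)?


Step 1: x=0, cap=4805, increment=33
Step 2: x grows by 33 each step until capped at 4805; fixed point is x=4805
Step 3: iterations = ceil(4805/33) = 146

146


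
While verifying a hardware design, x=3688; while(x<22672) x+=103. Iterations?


Step 1: x goes from 3688 toward 22672 by 103; the body runs while x<22672, so iterations = ceil((bound-start)/step)
Step 2: Distance=18984
Step 3: ceil(18984/103)=185

185


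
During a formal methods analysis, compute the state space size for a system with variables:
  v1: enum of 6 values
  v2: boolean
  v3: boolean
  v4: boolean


State space = product of domain sizes of all variables.
Domain sizes:
  v1 (enum of 6 values): 6
  v2 (boolean): 2
  v3 (boolean): 2
  v4 (boolean): 2
Product = 6 * 2 * 2 * 2 = 48

48


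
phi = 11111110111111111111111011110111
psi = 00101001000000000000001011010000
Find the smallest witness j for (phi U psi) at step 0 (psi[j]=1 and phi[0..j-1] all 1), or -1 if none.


(phi U psi) at 0: need smallest j with psi[j]=1 and phi[i]=1 for all i in [0,j).
Scan from step 0:
  step 0: phi=1, psi=0 -> continue
  step 1: phi=1, psi=0 -> continue
  step 2: psi=1 and phi held for [0,2) -> witness found
Witness step = 2

2


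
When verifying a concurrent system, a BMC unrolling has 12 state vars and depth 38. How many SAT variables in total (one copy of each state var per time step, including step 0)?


BMC unrolls to depth k, creating one copy of each state var for steps 0..k.
Step count = 38 + 1 = 39 (steps 0 through 38)
Vars per step = 12
Total = 12 * 39 = 468

468


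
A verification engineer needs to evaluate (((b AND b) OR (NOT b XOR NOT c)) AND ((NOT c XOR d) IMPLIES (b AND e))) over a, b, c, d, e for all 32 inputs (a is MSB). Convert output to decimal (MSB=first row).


Formula: (((b AND b) OR (NOT b XOR NOT c)) AND ((NOT c XOR d) IMPLIES (b AND e))) over a, b, c, d, e (32 rows)
Evaluate each row (bits = a,b,c,d,e, MSB first):
  row 0 [00000]: (((0 AND 0) OR (NOT 0 XOR NOT 0)) AND ((NOT 0 XOR 0) IMPLIES (0 AND 0))) -> 0
  row 1 [00001]: (((0 AND 0) OR (NOT 0 XOR NOT 0)) AND ((NOT 0 XOR 0) IMPLIES (0 AND 1))) -> 0
  row 2 [00010]: (((0 AND 0) OR (NOT 0 XOR NOT 0)) AND ((NOT 0 XOR 1) IMPLIES (0 AND 0))) -> 0
  row 3 [00011]: (((0 AND 0) OR (NOT 0 XOR NOT 0)) AND ((NOT 0 XOR 1) IMPLIES (0 AND 1))) -> 0
  row 4 [00100]: (((0 AND 0) OR (NOT 0 XOR NOT 1)) AND ((NOT 1 XOR 0) IMPLIES (0 AND 0))) -> 1
  row 5 [00101]: (((0 AND 0) OR (NOT 0 XOR NOT 1)) AND ((NOT 1 XOR 0) IMPLIES (0 AND 1))) -> 1
  row 6 [00110]: (((0 AND 0) OR (NOT 0 XOR NOT 1)) AND ((NOT 1 XOR 1) IMPLIES (0 AND 0))) -> 0
  row 7 [00111]: (((0 AND 0) OR (NOT 0 XOR NOT 1)) AND ((NOT 1 XOR 1) IMPLIES (0 AND 1))) -> 0
  row 8 [01000]: (((1 AND 1) OR (NOT 1 XOR NOT 0)) AND ((NOT 0 XOR 0) IMPLIES (1 AND 0))) -> 0
  row 9 [01001]: (((1 AND 1) OR (NOT 1 XOR NOT 0)) AND ((NOT 0 XOR 0) IMPLIES (1 AND 1))) -> 1
  row 10 [01010]: (((1 AND 1) OR (NOT 1 XOR NOT 0)) AND ((NOT 0 XOR 1) IMPLIES (1 AND 0))) -> 1
  row 11 [01011]: (((1 AND 1) OR (NOT 1 XOR NOT 0)) AND ((NOT 0 XOR 1) IMPLIES (1 AND 1))) -> 1
  row 12 [01100]: (((1 AND 1) OR (NOT 1 XOR NOT 1)) AND ((NOT 1 XOR 0) IMPLIES (1 AND 0))) -> 1
  row 13 [01101]: (((1 AND 1) OR (NOT 1 XOR NOT 1)) AND ((NOT 1 XOR 0) IMPLIES (1 AND 1))) -> 1
  row 14 [01110]: (((1 AND 1) OR (NOT 1 XOR NOT 1)) AND ((NOT 1 XOR 1) IMPLIES (1 AND 0))) -> 0
  row 15 [01111]: (((1 AND 1) OR (NOT 1 XOR NOT 1)) AND ((NOT 1 XOR 1) IMPLIES (1 AND 1))) -> 1
  row 16 [10000]: (((0 AND 0) OR (NOT 0 XOR NOT 0)) AND ((NOT 0 XOR 0) IMPLIES (0 AND 0))) -> 0
  row 17 [10001]: (((0 AND 0) OR (NOT 0 XOR NOT 0)) AND ((NOT 0 XOR 0) IMPLIES (0 AND 1))) -> 0
  row 18 [10010]: (((0 AND 0) OR (NOT 0 XOR NOT 0)) AND ((NOT 0 XOR 1) IMPLIES (0 AND 0))) -> 0
  row 19 [10011]: (((0 AND 0) OR (NOT 0 XOR NOT 0)) AND ((NOT 0 XOR 1) IMPLIES (0 AND 1))) -> 0
  row 20 [10100]: (((0 AND 0) OR (NOT 0 XOR NOT 1)) AND ((NOT 1 XOR 0) IMPLIES (0 AND 0))) -> 1
  row 21 [10101]: (((0 AND 0) OR (NOT 0 XOR NOT 1)) AND ((NOT 1 XOR 0) IMPLIES (0 AND 1))) -> 1
  row 22 [10110]: (((0 AND 0) OR (NOT 0 XOR NOT 1)) AND ((NOT 1 XOR 1) IMPLIES (0 AND 0))) -> 0
  row 23 [10111]: (((0 AND 0) OR (NOT 0 XOR NOT 1)) AND ((NOT 1 XOR 1) IMPLIES (0 AND 1))) -> 0
  row 24 [11000]: (((1 AND 1) OR (NOT 1 XOR NOT 0)) AND ((NOT 0 XOR 0) IMPLIES (1 AND 0))) -> 0
  row 25 [11001]: (((1 AND 1) OR (NOT 1 XOR NOT 0)) AND ((NOT 0 XOR 0) IMPLIES (1 AND 1))) -> 1
  row 26 [11010]: (((1 AND 1) OR (NOT 1 XOR NOT 0)) AND ((NOT 0 XOR 1) IMPLIES (1 AND 0))) -> 1
  row 27 [11011]: (((1 AND 1) OR (NOT 1 XOR NOT 0)) AND ((NOT 0 XOR 1) IMPLIES (1 AND 1))) -> 1
  row 28 [11100]: (((1 AND 1) OR (NOT 1 XOR NOT 1)) AND ((NOT 1 XOR 0) IMPLIES (1 AND 0))) -> 1
  row 29 [11101]: (((1 AND 1) OR (NOT 1 XOR NOT 1)) AND ((NOT 1 XOR 0) IMPLIES (1 AND 1))) -> 1
  row 30 [11110]: (((1 AND 1) OR (NOT 1 XOR NOT 1)) AND ((NOT 1 XOR 1) IMPLIES (1 AND 0))) -> 0
  row 31 [11111]: (((1 AND 1) OR (NOT 1 XOR NOT 1)) AND ((NOT 1 XOR 1) IMPLIES (1 AND 1))) -> 1
Full result column, 4 rows per line (a,b,c fixed per line; d,e runs 00..11 left to right):
  rows 0-3 [a,b,c=000]: 0000  = hex 0
  rows 4-7 [a,b,c=001]: 1100  = hex C
  rows 8-11 [a,b,c=010]: 0111  = hex 7
  rows 12-15 [a,b,c=011]: 1101  = hex D
  rows 16-19 [a,b,c=100]: 0000  = hex 0
  rows 20-23 [a,b,c=101]: 1100  = hex C
  rows 24-27 [a,b,c=110]: 0111  = hex 7
  rows 28-31 [a,b,c=111]: 1101  = hex D
Output column (row 0 .. row 31) = 00001100011111010000110001111101
Output column grouped in 4s = 0000 1100 0111 1101 0000 1100 0111 1101 = 0x0C7D0C7D
Convert to decimal digit by digit (value = value*16 + digit):
  0 -> 0
  0*16 + 12 (C) = 12
  12*16 + 7 = 199
  199*16 + 13 (D) = 3197
  3197*16 + 0 = 51152
  51152*16 + 12 (C) = 818444
  818444*16 + 7 = 13095111
  13095111*16 + 13 (D) = 209521789
Decimal = 209521789

209521789


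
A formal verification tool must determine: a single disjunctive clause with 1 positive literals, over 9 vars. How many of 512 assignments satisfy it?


Step 1: Total=2^9=512
Step 2: Unsat when all 1 false: 2^8=256
Step 3: Sat=512-256=256

256


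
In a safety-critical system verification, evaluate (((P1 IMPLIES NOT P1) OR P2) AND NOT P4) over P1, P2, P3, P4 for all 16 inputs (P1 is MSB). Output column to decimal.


Formula: (((P1 IMPLIES NOT P1) OR P2) AND NOT P4) over P1, P2, P3, P4 (16 rows)
Evaluate each row (bits = P1,P2,P3,P4, MSB first):
  row 0 [0000]: (((0 IMPLIES NOT 0) OR 0) AND NOT 0) -> 1
  row 1 [0001]: (((0 IMPLIES NOT 0) OR 0) AND NOT 1) -> 0
  row 2 [0010]: (((0 IMPLIES NOT 0) OR 0) AND NOT 0) -> 1
  row 3 [0011]: (((0 IMPLIES NOT 0) OR 0) AND NOT 1) -> 0
  row 4 [0100]: (((0 IMPLIES NOT 0) OR 1) AND NOT 0) -> 1
  row 5 [0101]: (((0 IMPLIES NOT 0) OR 1) AND NOT 1) -> 0
  row 6 [0110]: (((0 IMPLIES NOT 0) OR 1) AND NOT 0) -> 1
  row 7 [0111]: (((0 IMPLIES NOT 0) OR 1) AND NOT 1) -> 0
  row 8 [1000]: (((1 IMPLIES NOT 1) OR 0) AND NOT 0) -> 0
  row 9 [1001]: (((1 IMPLIES NOT 1) OR 0) AND NOT 1) -> 0
  row 10 [1010]: (((1 IMPLIES NOT 1) OR 0) AND NOT 0) -> 0
  row 11 [1011]: (((1 IMPLIES NOT 1) OR 0) AND NOT 1) -> 0
  row 12 [1100]: (((1 IMPLIES NOT 1) OR 1) AND NOT 0) -> 1
  row 13 [1101]: (((1 IMPLIES NOT 1) OR 1) AND NOT 1) -> 0
  row 14 [1110]: (((1 IMPLIES NOT 1) OR 1) AND NOT 0) -> 1
  row 15 [1111]: (((1 IMPLIES NOT 1) OR 1) AND NOT 1) -> 0
Full result column, 4 rows per line (P1,P2 fixed per line; P3,P4 runs 00..11 left to right):
  rows 0-3 [P1,P2=00]: 1010  = hex A
  rows 4-7 [P1,P2=01]: 1010  = hex A
  rows 8-11 [P1,P2=10]: 0000  = hex 0
  rows 12-15 [P1,P2=11]: 1010  = hex A
Output column (row 0 .. row 15) = 1010101000001010
Output column grouped in 4s = 1010 1010 0000 1010 = 0xAA0A
Convert to decimal digit by digit (value = value*16 + digit):
  A -> 10
  10*16 + 10 (A) = 170
  170*16 + 0 = 2720
  2720*16 + 10 (A) = 43530
Decimal = 43530

43530


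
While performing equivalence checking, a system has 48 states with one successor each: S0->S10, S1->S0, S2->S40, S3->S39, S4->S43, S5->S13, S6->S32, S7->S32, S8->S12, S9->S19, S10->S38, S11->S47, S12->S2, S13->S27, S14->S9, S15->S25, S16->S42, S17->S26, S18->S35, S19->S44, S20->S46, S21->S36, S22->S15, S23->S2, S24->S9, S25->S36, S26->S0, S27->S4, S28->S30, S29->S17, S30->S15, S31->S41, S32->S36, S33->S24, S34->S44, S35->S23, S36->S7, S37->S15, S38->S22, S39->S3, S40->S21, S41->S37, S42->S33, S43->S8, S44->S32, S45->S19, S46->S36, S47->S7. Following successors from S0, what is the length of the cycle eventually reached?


Trace from S0 until a state repeats:
  S0 -> S10 -> S38 -> S22 -> S15 -> S25 -> S36 -> S7 -> S32 -> S36
S36 first seen at step 6, revisited at step 9.
Cycle length = 9 - 6 = 3

3


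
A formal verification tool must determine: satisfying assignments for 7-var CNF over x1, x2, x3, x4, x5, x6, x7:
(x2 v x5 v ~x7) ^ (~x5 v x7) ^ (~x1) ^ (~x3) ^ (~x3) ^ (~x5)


CNF with 6 clauses over 7 vars (128 assignments).
An assignment satisfies CNF iff every clause has >=1 true literal.
Check each row (bits = x1,x2,x3,x4,x5,x6,x7; clause T/F shown):
  row 0 [0000000]: clauses=TTTTTT -> 1
  row 1 [0000001]: clauses=FTTTTT -> 0
  row 2 [0000010]: clauses=TTTTTT -> 1
  row 3 [0000011]: clauses=FTTTTT -> 0
  row 4 [0000100]: clauses=TFTTTF -> 0
  (every remaining row is evaluated the same way; all 128 results are listed next)
Full result column, 8 rows per line (x1,x2,x3,x4 fixed per line; x5,x6,x7 runs 000..111 left to right):
  rows 0-7 [x1,x2,x3,x4=0000]: 10100000  (ones: 2)
  rows 8-15 [x1,x2,x3,x4=0001]: 10100000  (ones: 2)
  rows 16-23 [x1,x2,x3,x4=0010]: 00000000  (ones: 0)
  rows 24-31 [x1,x2,x3,x4=0011]: 00000000  (ones: 0)
  rows 32-39 [x1,x2,x3,x4=0100]: 11110000  (ones: 4)
  rows 40-47 [x1,x2,x3,x4=0101]: 11110000  (ones: 4)
  rows 48-55 [x1,x2,x3,x4=0110]: 00000000  (ones: 0)
  rows 56-63 [x1,x2,x3,x4=0111]: 00000000  (ones: 0)
  rows 64-71 [x1,x2,x3,x4=1000]: 00000000  (ones: 0)
  rows 72-79 [x1,x2,x3,x4=1001]: 00000000  (ones: 0)
  rows 80-87 [x1,x2,x3,x4=1010]: 00000000  (ones: 0)
  rows 88-95 [x1,x2,x3,x4=1011]: 00000000  (ones: 0)
  rows 96-103 [x1,x2,x3,x4=1100]: 00000000  (ones: 0)
  rows 104-111 [x1,x2,x3,x4=1101]: 00000000  (ones: 0)
  rows 112-119 [x1,x2,x3,x4=1110]: 00000000  (ones: 0)
  rows 120-127 [x1,x2,x3,x4=1111]: 00000000  (ones: 0)
Satisfying assignments = 2+2+0+0+4+4+0+0+0+0+0+0+0+0+0+0 = 12

12


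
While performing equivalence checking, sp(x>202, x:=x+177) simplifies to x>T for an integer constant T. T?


Formula: sp(P, x:=E) = exists old_x. (x = E[old_x/x]) AND P[old_x/x] (old_x is the value of x before the assignment; eliminate old_x by solving x = E[old_x/x] for old_x)
Step 1: Precondition P: x>202, i.e. old_x > 202
Step 2: Assignment gives x = old_x + 177, so old_x = x - 177
Step 3: Substitute into P: x - 177 > 202
Step 4: Simplify: x > 202+177 = 379

379


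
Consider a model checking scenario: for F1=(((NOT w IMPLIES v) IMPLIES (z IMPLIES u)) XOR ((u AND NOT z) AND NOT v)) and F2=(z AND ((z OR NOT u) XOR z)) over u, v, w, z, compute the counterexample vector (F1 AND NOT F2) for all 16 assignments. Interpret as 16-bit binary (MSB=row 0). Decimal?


F1 = (((NOT w IMPLIES v) IMPLIES (z IMPLIES u)) XOR ((u AND NOT z) AND NOT v))
F2 = (z AND ((z OR NOT u) XOR z))
Counterexample to F1=>F2 is where F1=1 and F2=0.
Evaluate each row (bits = u,v,w,z, MSB first):
  row 0 [0000]: F1=1 F2=0 -> F1&~F2 -> 1
  row 1 [0001]: F1=1 F2=0 -> F1&~F2 -> 1
  row 2 [0010]: F1=1 F2=0 -> F1&~F2 -> 1
  row 3 [0011]: F1=0 F2=0 -> F1&~F2 -> 0
  row 4 [0100]: F1=1 F2=0 -> F1&~F2 -> 1
  row 5 [0101]: F1=0 F2=0 -> F1&~F2 -> 0
  row 6 [0110]: F1=1 F2=0 -> F1&~F2 -> 1
  row 7 [0111]: F1=0 F2=0 -> F1&~F2 -> 0
  row 8 [1000]: F1=0 F2=0 -> F1&~F2 -> 0
  row 9 [1001]: F1=1 F2=0 -> F1&~F2 -> 1
  row 10 [1010]: F1=0 F2=0 -> F1&~F2 -> 0
  row 11 [1011]: F1=1 F2=0 -> F1&~F2 -> 1
  row 12 [1100]: F1=1 F2=0 -> F1&~F2 -> 1
  row 13 [1101]: F1=1 F2=0 -> F1&~F2 -> 1
  row 14 [1110]: F1=1 F2=0 -> F1&~F2 -> 1
  row 15 [1111]: F1=1 F2=0 -> F1&~F2 -> 1
Full result column, 4 rows per line (u,v fixed per line; w,z runs 00..11 left to right):
  rows 0-3 [u,v=00]: 1110  = hex E
  rows 4-7 [u,v=01]: 1010  = hex A
  rows 8-11 [u,v=10]: 0101  = hex 5
  rows 12-15 [u,v=11]: 1111  = hex F
Counterexample vector (row 0 .. row 15) = 1110101001011111
Output column grouped in 4s = 1110 1010 0101 1111 = 0xEA5F
Convert to decimal digit by digit (value = value*16 + digit):
  E -> 14
  14*16 + 10 (A) = 234
  234*16 + 5 = 3749
  3749*16 + 15 (F) = 59999
Decimal = 59999

59999


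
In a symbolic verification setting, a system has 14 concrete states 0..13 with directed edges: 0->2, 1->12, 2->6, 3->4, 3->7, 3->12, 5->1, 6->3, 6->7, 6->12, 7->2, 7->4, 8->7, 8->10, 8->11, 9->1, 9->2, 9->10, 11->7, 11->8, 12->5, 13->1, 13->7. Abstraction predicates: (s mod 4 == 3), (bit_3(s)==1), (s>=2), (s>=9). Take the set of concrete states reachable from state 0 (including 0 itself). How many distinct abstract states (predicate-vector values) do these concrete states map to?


BFS from 0:
Concrete reachable: {0, 1, 2, 3, 4, 5, 6, 7, 12}
Abstract via predicates (s mod 4 == 3), (bit_3(s)==1), (s>=2), (s>=9):
  (0,0,0,0) <- {0, 1}
  (0,0,1,0) <- {2, 4, 5, 6}
  (0,1,1,1) <- {12}
  (1,0,1,0) <- {3, 7}
Distinct abstract states = 4

4


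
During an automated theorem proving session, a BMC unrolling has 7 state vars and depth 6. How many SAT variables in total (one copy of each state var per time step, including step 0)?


BMC unrolls to depth k, creating one copy of each state var for steps 0..k.
Step count = 6 + 1 = 7 (steps 0 through 6)
Vars per step = 7
Total = 7 * 7 = 49

49


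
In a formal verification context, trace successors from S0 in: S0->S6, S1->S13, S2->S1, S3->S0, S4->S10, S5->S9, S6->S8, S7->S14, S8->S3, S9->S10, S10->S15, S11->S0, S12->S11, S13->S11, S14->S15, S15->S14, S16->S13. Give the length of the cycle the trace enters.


Trace from S0 until a state repeats:
  S0 -> S6 -> S8 -> S3 -> S0
S0 first seen at step 0, revisited at step 4.
Cycle length = 4 - 0 = 4

4


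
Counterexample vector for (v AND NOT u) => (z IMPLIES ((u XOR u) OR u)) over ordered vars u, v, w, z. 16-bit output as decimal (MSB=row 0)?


F1 = (v AND NOT u)
F2 = (z IMPLIES ((u XOR u) OR u))
Counterexample to F1=>F2 is where F1=1 and F2=0.
Evaluate each row (bits = u,v,w,z, MSB first):
  row 0 [0000]: F1=0 F2=1 -> F1&~F2 -> 0
  row 1 [0001]: F1=0 F2=0 -> F1&~F2 -> 0
  row 2 [0010]: F1=0 F2=1 -> F1&~F2 -> 0
  row 3 [0011]: F1=0 F2=0 -> F1&~F2 -> 0
  row 4 [0100]: F1=1 F2=1 -> F1&~F2 -> 0
  row 5 [0101]: F1=1 F2=0 -> F1&~F2 -> 1
  row 6 [0110]: F1=1 F2=1 -> F1&~F2 -> 0
  row 7 [0111]: F1=1 F2=0 -> F1&~F2 -> 1
  row 8 [1000]: F1=0 F2=1 -> F1&~F2 -> 0
  row 9 [1001]: F1=0 F2=1 -> F1&~F2 -> 0
  row 10 [1010]: F1=0 F2=1 -> F1&~F2 -> 0
  row 11 [1011]: F1=0 F2=1 -> F1&~F2 -> 0
  row 12 [1100]: F1=0 F2=1 -> F1&~F2 -> 0
  row 13 [1101]: F1=0 F2=1 -> F1&~F2 -> 0
  row 14 [1110]: F1=0 F2=1 -> F1&~F2 -> 0
  row 15 [1111]: F1=0 F2=1 -> F1&~F2 -> 0
Full result column, 4 rows per line (u,v fixed per line; w,z runs 00..11 left to right):
  rows 0-3 [u,v=00]: 0000  = hex 0
  rows 4-7 [u,v=01]: 0101  = hex 5
  rows 8-11 [u,v=10]: 0000  = hex 0
  rows 12-15 [u,v=11]: 0000  = hex 0
Counterexample vector (row 0 .. row 15) = 0000010100000000
Output column grouped in 4s = 0000 0101 0000 0000 = 0x0500
Convert to decimal digit by digit (value = value*16 + digit):
  0 -> 0
  0*16 + 5 = 5
  5*16 + 0 = 80
  80*16 + 0 = 1280
Decimal = 1280

1280


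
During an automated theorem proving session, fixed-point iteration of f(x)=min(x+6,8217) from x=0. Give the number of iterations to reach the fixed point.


Step 1: x=0, cap=8217, increment=6
Step 2: x grows by 6 each step until capped at 8217; fixed point is x=8217
Step 3: iterations = ceil(8217/6) = 1370

1370


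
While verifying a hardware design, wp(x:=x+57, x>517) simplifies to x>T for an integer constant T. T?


Formula: wp(x:=E, P) = P[E/x] (substitute E for x in postcondition)
Step 1: Postcondition: x>517
Step 2: Substitute x+57 for x: x+57>517
Step 3: Solve for x: x > 517-57 = 460

460


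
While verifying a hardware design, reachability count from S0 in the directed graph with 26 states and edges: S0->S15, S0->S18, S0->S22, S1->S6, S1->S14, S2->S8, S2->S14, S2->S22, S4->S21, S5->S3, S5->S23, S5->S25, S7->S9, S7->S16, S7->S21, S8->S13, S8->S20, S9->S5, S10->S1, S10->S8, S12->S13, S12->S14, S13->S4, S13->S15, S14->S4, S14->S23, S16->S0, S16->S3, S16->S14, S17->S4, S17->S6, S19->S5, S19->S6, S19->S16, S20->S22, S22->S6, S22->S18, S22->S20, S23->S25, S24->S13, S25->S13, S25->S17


BFS from S0:
  layer 0: {S0}
  layer 1: {S15, S18, S22}
  layer 2: {S6, S20}
Reachable set: {S0, S6, S15, S18, S20, S22}
Count = 6

6


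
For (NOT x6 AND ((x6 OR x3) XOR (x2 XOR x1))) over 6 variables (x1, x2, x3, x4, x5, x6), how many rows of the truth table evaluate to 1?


Formula: (NOT x6 AND ((x6 OR x3) XOR (x2 XOR x1))) over 6 vars (64 rows)
Evaluate each row (x1, x2, x3, x4, x5, x6 as bits, MSB first):
  row 0 [000000]: (NOT 0 AND ((0 OR 0) XOR (0 XOR 0))) -> 0
  row 1 [000001]: (NOT 1 AND ((1 OR 0) XOR (0 XOR 0))) -> 0
  row 2 [000010]: (NOT 0 AND ((0 OR 0) XOR (0 XOR 0))) -> 0
  row 3 [000011]: (NOT 1 AND ((1 OR 0) XOR (0 XOR 0))) -> 0
  row 4 [000100]: (NOT 0 AND ((0 OR 0) XOR (0 XOR 0))) -> 0
  (every remaining row is evaluated the same way; all 64 results are listed next)
Full result column, 8 rows per line (x1,x2,x3 fixed per line; x4,x5,x6 runs 000..111 left to right):
  rows 0-7 [x1,x2,x3=000]: 00000000  (ones: 0)
  rows 8-15 [x1,x2,x3=001]: 10101010  (ones: 4)
  rows 16-23 [x1,x2,x3=010]: 10101010  (ones: 4)
  rows 24-31 [x1,x2,x3=011]: 00000000  (ones: 0)
  rows 32-39 [x1,x2,x3=100]: 10101010  (ones: 4)
  rows 40-47 [x1,x2,x3=101]: 00000000  (ones: 0)
  rows 48-55 [x1,x2,x3=110]: 00000000  (ones: 0)
  rows 56-63 [x1,x2,x3=111]: 10101010  (ones: 4)
Count of 1-rows = 0+4+4+0+4+0+0+4 = 16

16
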